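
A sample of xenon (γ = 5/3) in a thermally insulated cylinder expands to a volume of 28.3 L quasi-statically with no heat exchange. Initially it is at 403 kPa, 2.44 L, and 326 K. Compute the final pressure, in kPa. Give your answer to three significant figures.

Adiabatic: P₁V₁^γ = P₂V₂^γ ⇒ P₂ = P₁ (V₁/V₂)^γ.
P₂ = 403 × (2.44/28.3)^(5/3) = 6.781 kPa.

P₂ ≈ 6.78 kPa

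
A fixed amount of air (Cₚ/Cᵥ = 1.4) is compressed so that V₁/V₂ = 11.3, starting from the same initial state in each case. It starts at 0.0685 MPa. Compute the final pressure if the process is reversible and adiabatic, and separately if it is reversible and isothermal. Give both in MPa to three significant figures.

Isothermal: P₂ = P₁(V₁/V₂) = 0.0685×11.3 = 0.7741 MPa.
Adiabatic: P₂ = P₁(V₁/V₂)^γ = 0.0685×11.3^(1.4) = 2.042 MPa.

adiabatic: 2.04 MPa; isothermal: 0.774 MPa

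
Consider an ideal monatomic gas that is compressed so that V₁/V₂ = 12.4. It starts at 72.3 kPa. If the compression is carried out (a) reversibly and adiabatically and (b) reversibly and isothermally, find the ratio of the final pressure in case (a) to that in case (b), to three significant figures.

P_adiabatic / P_isothermal ≈ 5.36

For a monatomic ideal gas γ = 5/3.
Isothermal: P_b = P₁(V₁/V₂) = 72.3×12.4.
Adiabatic: P_a = P₁(V₁/V₂)^γ = 72.3×12.4^(5/3).
P_a/P_b = (V₁/V₂)^(γ−1) = 12.4^(2/3) = 5.357.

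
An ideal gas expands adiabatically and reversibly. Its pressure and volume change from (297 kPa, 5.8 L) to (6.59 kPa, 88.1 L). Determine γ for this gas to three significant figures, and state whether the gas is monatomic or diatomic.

γ ≈ 1.40; diatomic

PV^γ = const ⇒ γ = ln(P₂/P₁) / ln(V₁/V₂).
γ = ln(6.59/297) / ln(5.8/88.1) = 1.4.
γ ≈ 1.40 is close to 7/5, so the gas is diatomic.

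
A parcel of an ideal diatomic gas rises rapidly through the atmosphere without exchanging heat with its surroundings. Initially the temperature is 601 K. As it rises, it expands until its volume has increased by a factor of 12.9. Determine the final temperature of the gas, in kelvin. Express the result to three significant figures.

Adiabatic: T₁V₁^(γ−1) = T₂V₂^(γ−1) ⇒ T₂ = T₁ (V₁/V₂)^(γ−1).
For a diatomic ideal gas γ = 7/5, so γ−1 = 2/5.
T₂ = 601 × (1/12.9)^(2/5) = 216.1 K.

T₂ ≈ 216 K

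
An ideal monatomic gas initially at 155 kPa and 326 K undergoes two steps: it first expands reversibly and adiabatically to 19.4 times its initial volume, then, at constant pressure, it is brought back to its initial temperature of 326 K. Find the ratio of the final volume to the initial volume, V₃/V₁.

V₃/V₁ ≈ 140

For a monatomic ideal gas γ = 5/3.
Adiabatic step: V₂/V₁ = 19.4; T₂ = T₁·(1/19.4)^(2/3) = 45.15 K.
Isobaric step: V₃/V₂ = T₃/T₂ = 326/45.15.
V₃/V₁ = (V₂/V₁)(V₃/V₂) = 19.4 × (326/45.15) = 140.1.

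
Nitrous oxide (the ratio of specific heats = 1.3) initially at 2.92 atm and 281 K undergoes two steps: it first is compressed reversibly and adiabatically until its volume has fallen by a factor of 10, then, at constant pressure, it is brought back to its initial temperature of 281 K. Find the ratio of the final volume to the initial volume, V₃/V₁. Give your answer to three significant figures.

Adiabatic step: V₂/V₁ = 0.1; T₂ = T₁·10^(0.3) = 560.7 K.
Isobaric step: V₃/V₂ = T₃/T₂ = 281/560.7.
V₃/V₁ = (V₂/V₁)(V₃/V₂) = 0.1 × (281/560.7) = 0.05012.

V₃/V₁ ≈ 0.0501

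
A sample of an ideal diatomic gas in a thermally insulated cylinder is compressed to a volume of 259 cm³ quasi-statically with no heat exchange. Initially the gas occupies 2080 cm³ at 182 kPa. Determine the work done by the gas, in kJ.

W ≈ -1.23 kJ

γ = 7/5 for a diatomic ideal gas.
P₂ = P₁(V₁/V₂)^γ = 182×(2080/259)^(7/5) = 3363 kPa.
For a reversible adiabat, W_by_gas = (P₁V₁ − P₂V₂)/(γ−1).
W_by = (182000×0.00208 − 3.363×10^6×0.000259) / (2/5) = -1231 J.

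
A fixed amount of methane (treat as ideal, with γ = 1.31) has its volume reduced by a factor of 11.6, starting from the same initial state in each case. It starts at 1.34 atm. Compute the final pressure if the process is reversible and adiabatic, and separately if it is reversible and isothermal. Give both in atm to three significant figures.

Isothermal: P₂ = P₁(V₁/V₂) = 1.34×11.6 = 15.54 atm.
Adiabatic: P₂ = P₁(V₁/V₂)^γ = 1.34×11.6^(1.31) = 33.23 atm.

adiabatic: 33.2 atm; isothermal: 15.5 atm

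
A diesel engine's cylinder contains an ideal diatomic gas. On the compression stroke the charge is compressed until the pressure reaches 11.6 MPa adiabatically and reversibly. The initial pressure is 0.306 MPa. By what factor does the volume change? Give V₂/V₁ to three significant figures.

From PV^γ = const, V₂/V₁ = (P₁/P₂)^(1/γ).
For a diatomic ideal gas γ = 7/5.
V₂/V₁ = (0.306/11.6)^(5/7) = 0.07453.

V₂/V₁ ≈ 0.0745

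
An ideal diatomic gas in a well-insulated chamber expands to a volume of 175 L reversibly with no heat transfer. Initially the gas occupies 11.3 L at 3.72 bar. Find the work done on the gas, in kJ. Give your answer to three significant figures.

W ≈ -7.00 kJ

γ = 7/5 for a diatomic ideal gas.
P₂ = P₁(V₁/V₂)^γ = 3.72×(11.3/175)^(7/5) = 0.08028 bar.
For a reversible adiabat, W_by_gas = (P₁V₁ − P₂V₂)/(γ−1).
W_by = (372000×0.0113 − 8028×0.175) / (2/5) = 6997 J.
W_on_gas = −W_by = -6997 J.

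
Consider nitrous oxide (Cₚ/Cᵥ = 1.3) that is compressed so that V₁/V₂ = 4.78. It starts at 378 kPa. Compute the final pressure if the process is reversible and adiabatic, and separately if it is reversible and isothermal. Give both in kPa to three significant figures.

adiabatic: 2890 kPa; isothermal: 1810 kPa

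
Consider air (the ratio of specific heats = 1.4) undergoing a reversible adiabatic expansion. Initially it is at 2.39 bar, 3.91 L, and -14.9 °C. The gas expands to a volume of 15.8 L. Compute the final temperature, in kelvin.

Adiabatic: T₁V₁^(γ−1) = T₂V₂^(γ−1) ⇒ T₂ = T₁ (V₁/V₂)^(γ−1).
T₁ = -14.9 °C = 258.2 K.
T₂ = 258.2 × (3.91/15.8)^(0.4) = 147.7 K.

T₂ ≈ 148 K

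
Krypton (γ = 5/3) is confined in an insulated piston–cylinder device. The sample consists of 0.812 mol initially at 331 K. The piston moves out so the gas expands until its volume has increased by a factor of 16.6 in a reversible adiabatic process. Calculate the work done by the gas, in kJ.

W ≈ 2.84 kJ

Adiabatic: T₁V₁^(γ−1) = T₂V₂^(γ−1) ⇒ T₂ = T₁ (V₁/V₂)^(γ−1).
T₂ = 331 × (1/16.6)^(2/3) = 50.87 K.
Q = 0, so ΔU = W_on_gas = nCᵥΔT with Cᵥ = R/(γ−1) = 12.47 J/(mol·K).
ΔU = 0.812 × 12.47 × (50.87 − 331) = -2837 J.
Work done by the gas = −ΔU = 2837 J.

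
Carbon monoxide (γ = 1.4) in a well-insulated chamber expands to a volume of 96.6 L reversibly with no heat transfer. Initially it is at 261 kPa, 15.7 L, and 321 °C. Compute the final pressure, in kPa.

Adiabatic: P₁V₁^γ = P₂V₂^γ ⇒ P₂ = P₁ (V₁/V₂)^γ.
P₂ = 261 × (15.7/96.6)^(1.4) = 20.51 kPa.

P₂ ≈ 20.5 kPa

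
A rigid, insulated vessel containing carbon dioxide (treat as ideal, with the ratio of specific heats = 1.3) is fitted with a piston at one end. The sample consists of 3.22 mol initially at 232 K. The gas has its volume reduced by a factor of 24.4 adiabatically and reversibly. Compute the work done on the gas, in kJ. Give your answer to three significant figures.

Adiabatic: T₁V₁^(γ−1) = T₂V₂^(γ−1) ⇒ T₂ = T₁ (V₁/V₂)^(γ−1).
T₂ = 232 × 24.4^(0.3) = 604.9 K.
Q = 0, so ΔU = W_on_gas = nCᵥΔT with Cᵥ = R/(γ−1) = 27.71 J/(mol·K).
ΔU = 3.22 × 27.71 × (604.9 − 232) = 33280 J.

W ≈ 33.3 kJ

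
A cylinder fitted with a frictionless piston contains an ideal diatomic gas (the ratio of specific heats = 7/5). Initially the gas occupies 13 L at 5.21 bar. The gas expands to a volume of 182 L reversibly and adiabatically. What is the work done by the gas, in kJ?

W ≈ 11.0 kJ

P₂ = P₁(V₁/V₂)^γ = 5.21×(13/182)^(7/5) = 0.1295 bar.
For a reversible adiabat, W_by_gas = (P₁V₁ − P₂V₂)/(γ−1).
W_by = (521000×0.013 − 12950×0.182) / (2/5) = 11040 J.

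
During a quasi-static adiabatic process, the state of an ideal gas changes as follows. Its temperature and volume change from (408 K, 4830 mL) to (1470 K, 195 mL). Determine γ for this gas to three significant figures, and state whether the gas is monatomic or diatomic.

TV^(γ−1) = const ⇒ γ − 1 = ln(T₂/T₁) / ln(V₁/V₂).
γ = 1 + ln(1470/408) / ln(4830/195) = 1.399.
γ ≈ 1.40 is close to 7/5, so the gas is diatomic.

γ ≈ 1.40; diatomic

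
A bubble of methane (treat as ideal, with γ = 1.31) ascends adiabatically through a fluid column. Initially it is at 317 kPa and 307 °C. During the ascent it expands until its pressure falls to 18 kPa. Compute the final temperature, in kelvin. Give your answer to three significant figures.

Adiabatic: T₂/T₁ = (P₂/P₁)^((γ−1)/γ).
T₁ = 307 °C = 580.1 K.
T₂ = 580.1 × (18/317)^(0.237) = 294.3 K.

T₂ ≈ 294 K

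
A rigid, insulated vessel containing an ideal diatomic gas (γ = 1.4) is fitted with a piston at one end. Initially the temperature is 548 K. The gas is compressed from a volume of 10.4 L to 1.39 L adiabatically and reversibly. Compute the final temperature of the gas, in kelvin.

T₂ ≈ 1230 K

Adiabatic: T₁V₁^(γ−1) = T₂V₂^(γ−1) ⇒ T₂ = T₁ (V₁/V₂)^(γ−1).
T₂ = 548 × (10.4/1.39)^(0.4) = 1226 K.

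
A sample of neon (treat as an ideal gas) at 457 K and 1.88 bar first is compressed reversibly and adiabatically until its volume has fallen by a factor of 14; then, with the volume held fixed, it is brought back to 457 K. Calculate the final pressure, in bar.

P₃ ≈ 26.3 bar

For a monatomic ideal gas γ = 5/3.
Adiabatic step (PV^γ = const): P₂ = 1.88×14^(5/3) = 152.9 bar; T₂ = 457×14^(2/3) = 2655 K.
Isochoric: P₃ = P₂(T₃/T₂) = 152.9 × (457/2655) = 26.32 bar.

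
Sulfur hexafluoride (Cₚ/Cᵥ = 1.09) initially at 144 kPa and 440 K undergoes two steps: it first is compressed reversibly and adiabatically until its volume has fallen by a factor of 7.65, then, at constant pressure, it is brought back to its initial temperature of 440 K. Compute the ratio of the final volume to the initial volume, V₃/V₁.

V₃/V₁ ≈ 0.109

Adiabatic step: V₂/V₁ = 0.1307; T₂ = T₁·7.65^(0.09) = 528.4 K.
Isobaric step: V₃/V₂ = T₃/T₂ = 440/528.4.
V₃/V₁ = (V₂/V₁)(V₃/V₂) = 0.1307 × (440/528.4) = 0.1088.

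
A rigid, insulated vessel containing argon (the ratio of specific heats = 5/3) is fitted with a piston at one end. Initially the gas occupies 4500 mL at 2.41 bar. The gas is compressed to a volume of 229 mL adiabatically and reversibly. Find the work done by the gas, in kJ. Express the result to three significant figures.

P₂ = P₁(V₁/V₂)^γ = 2.41×(4500/229)^(5/3) = 344.9 bar.
For a reversible adiabat, W_by_gas = (P₁V₁ − P₂V₂)/(γ−1).
W_by = (241000×0.0045 − 3.449×10^7×0.000229) / (2/3) = -10220 J.

W ≈ -10.2 kJ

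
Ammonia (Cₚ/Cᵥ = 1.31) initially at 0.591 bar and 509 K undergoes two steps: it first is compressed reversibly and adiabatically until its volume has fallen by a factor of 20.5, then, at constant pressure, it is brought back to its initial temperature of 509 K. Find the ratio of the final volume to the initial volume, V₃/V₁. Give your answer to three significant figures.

V₃/V₁ ≈ 0.0191

Adiabatic step: V₂/V₁ = 0.04878; T₂ = T₁·20.5^(0.31) = 1298 K.
Isobaric step: V₃/V₂ = T₃/T₂ = 509/1298.
V₃/V₁ = (V₂/V₁)(V₃/V₂) = 0.04878 × (509/1298) = 0.01913.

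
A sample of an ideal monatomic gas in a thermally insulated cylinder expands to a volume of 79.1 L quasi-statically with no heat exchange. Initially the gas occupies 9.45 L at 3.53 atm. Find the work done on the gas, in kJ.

W ≈ -3.84 kJ

γ = 5/3 for a monatomic ideal gas.
P₂ = P₁(V₁/V₂)^γ = 3.53×(9.45/79.1)^(5/3) = 0.1023 atm.
For a reversible adiabat, W_by_gas = (P₁V₁ − P₂V₂)/(γ−1).
W_by = (357700×0.00945 − 10370×0.0791) / (2/3) = 3840 J.
W_on_gas = −W_by = -3840 J.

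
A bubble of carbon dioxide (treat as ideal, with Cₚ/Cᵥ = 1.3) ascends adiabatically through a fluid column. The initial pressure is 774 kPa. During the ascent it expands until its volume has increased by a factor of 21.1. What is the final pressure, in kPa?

Since PV^γ is constant along a reversible adiabat, P₂ = P₁ (V₁/V₂)^γ.
P₂ = 774 × (1/21.1)^(1.3) = 14.7 kPa.

P₂ ≈ 14.7 kPa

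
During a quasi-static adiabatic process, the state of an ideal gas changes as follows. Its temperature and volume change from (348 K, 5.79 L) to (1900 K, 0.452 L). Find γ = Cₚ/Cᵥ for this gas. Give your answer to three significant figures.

γ ≈ 1.67

TV^(γ−1) = const ⇒ γ − 1 = ln(T₂/T₁) / ln(V₁/V₂).
γ = 1 + ln(1900/348) / ln(5.79/0.452) = 1.666.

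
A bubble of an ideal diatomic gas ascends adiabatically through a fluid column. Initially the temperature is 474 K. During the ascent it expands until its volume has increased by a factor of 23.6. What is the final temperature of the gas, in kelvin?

Adiabatic: T₁V₁^(γ−1) = T₂V₂^(γ−1) ⇒ T₂ = T₁ (V₁/V₂)^(γ−1).
For a diatomic ideal gas γ = 7/5, so γ−1 = 2/5.
T₂ = 474 × (1/23.6)^(2/5) = 133.8 K.

T₂ ≈ 134 K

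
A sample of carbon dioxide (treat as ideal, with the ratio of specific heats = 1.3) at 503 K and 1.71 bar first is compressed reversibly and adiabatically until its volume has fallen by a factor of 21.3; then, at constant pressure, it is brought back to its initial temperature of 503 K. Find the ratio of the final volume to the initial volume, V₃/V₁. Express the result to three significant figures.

Adiabatic step: V₂/V₁ = 0.04695; T₂ = T₁·21.3^(0.3) = 1259 K.
Isobaric step: V₃/V₂ = T₃/T₂ = 503/1259.
V₃/V₁ = (V₂/V₁)(V₃/V₂) = 0.04695 × (503/1259) = 0.01875.

V₃/V₁ ≈ 0.0188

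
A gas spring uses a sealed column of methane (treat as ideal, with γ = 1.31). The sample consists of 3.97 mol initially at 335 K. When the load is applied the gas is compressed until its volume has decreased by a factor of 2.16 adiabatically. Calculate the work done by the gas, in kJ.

For a reversible adiabat TV^(γ−1) is constant, so T₂ = T₁ (V₁/V₂)^(γ−1).
T₂ = 335 × 2.16^(0.31) = 425.3 K.
Q = 0, so ΔU = W_on_gas = nCᵥΔT with Cᵥ = R/(γ−1) = 26.82 J/(mol·K).
ΔU = 3.97 × 26.82 × (425.3 − 335) = 9618 J.
Work done by the gas = −ΔU = -9618 J.

W ≈ -9.62 kJ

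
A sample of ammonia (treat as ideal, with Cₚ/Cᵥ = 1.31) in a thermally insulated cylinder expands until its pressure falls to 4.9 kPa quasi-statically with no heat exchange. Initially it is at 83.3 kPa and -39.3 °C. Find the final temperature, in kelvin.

T₂ ≈ 120 K

Along an adiabat T P^((1−γ)/γ) is constant, so T₂ = T₁ (P₂/P₁)^((γ−1)/γ).
T₁ = -39.3 °C = 233.8 K.
T₂ = 233.8 × (4.9/83.3)^(0.237) = 119.6 K.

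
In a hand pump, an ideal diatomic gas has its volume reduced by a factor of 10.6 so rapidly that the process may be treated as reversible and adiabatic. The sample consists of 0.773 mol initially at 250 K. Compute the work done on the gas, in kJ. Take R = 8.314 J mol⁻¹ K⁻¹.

W ≈ 6.31 kJ

For a reversible adiabat TV^(γ−1) is constant, so T₂ = T₁ (V₁/V₂)^(γ−1).
γ = 7/5 for a diatomic ideal gas, so γ−1 = 2/5.
T₂ = 250 × 10.6^(2/5) = 642.8 K.
Q = 0, so ΔU = W_on_gas = nCᵥΔT with Cᵥ = R/(γ−1) = 20.79 J/(mol·K).
ΔU = 0.773 × 20.79 × (642.8 − 250) = 6311 J.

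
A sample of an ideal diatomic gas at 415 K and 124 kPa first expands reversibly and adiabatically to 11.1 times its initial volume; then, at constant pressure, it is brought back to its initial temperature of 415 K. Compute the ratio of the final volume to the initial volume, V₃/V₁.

V₃/V₁ ≈ 29.1

For a diatomic ideal gas γ = 7/5.
Adiabatic step: V₂/V₁ = 11.1; T₂ = T₁·(1/11.1)^(2/5) = 158.5 K.
Isobaric step: V₃/V₂ = T₃/T₂ = 415/158.5.
V₃/V₁ = (V₂/V₁)(V₃/V₂) = 11.1 × (415/158.5) = 29.07.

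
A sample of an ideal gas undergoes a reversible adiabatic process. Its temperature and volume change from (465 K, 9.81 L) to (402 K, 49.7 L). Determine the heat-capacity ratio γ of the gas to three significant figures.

TV^(γ−1) = const ⇒ γ − 1 = ln(T₂/T₁) / ln(V₁/V₂).
γ = 1 + ln(402/465) / ln(9.81/49.7) = 1.09.

γ ≈ 1.09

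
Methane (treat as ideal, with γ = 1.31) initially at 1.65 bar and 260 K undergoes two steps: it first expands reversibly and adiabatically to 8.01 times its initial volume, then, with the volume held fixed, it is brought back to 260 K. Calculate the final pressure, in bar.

Adiabatic step (PV^γ = const): P₂ = 1.65×(1/8.01)^(1.31) = 0.1081 bar; T₂ = 260×(1/8.01)^(0.31) = 136.4 K.
Isochoric: P₃ = P₂(T₃/T₂) = 0.1081 × (260/136.4) = 0.206 bar.

P₃ ≈ 0.206 bar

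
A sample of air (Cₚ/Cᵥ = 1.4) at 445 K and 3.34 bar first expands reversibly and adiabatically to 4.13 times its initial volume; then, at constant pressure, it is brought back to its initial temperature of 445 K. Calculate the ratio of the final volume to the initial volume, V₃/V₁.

V₃/V₁ ≈ 7.28

Adiabatic step: V₂/V₁ = 4.13; T₂ = T₁·(1/4.13)^(0.4) = 252.3 K.
Isobaric step: V₃/V₂ = T₃/T₂ = 445/252.3.
V₃/V₁ = (V₂/V₁)(V₃/V₂) = 4.13 × (445/252.3) = 7.283.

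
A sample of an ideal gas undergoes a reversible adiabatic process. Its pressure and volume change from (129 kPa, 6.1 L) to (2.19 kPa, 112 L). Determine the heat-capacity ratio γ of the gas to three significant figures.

PV^γ = const ⇒ γ = ln(P₂/P₁) / ln(V₁/V₂).
γ = ln(2.19/129) / ln(6.1/112) = 1.401.

γ ≈ 1.40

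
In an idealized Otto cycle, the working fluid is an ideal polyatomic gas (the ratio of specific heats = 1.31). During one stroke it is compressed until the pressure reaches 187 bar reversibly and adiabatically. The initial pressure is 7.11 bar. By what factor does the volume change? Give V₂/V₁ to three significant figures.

V₂/V₁ ≈ 0.0824

From PV^γ = const, V₂/V₁ = (P₁/P₂)^(1/γ).
V₂/V₁ = (7.11/187)^(0.763) = 0.08242.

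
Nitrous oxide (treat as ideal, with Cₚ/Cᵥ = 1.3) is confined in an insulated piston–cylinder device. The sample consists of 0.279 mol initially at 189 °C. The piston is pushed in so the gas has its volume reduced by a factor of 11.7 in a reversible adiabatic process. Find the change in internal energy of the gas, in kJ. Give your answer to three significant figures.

Adiabatic: T₁V₁^(γ−1) = T₂V₂^(γ−1) ⇒ T₂ = T₁ (V₁/V₂)^(γ−1).
T₁ = 189 °C = 462.1 K.
T₂ = 462.1 × 11.7^(0.3) = 966.6 K.
Q = 0, so ΔU = W_on_gas = nCᵥΔT with Cᵥ = R/(γ−1) = 27.71 J/(mol·K).
ΔU = 0.279 × 27.71 × (966.6 − 462.1) = 3900 J.

ΔU ≈ 3.90 kJ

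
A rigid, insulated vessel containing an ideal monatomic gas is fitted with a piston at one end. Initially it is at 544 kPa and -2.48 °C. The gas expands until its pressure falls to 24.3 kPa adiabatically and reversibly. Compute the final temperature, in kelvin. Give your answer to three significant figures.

Along an adiabat T P^((1−γ)/γ) is constant, so T₂ = T₁ (P₂/P₁)^((γ−1)/γ).
For a monatomic ideal gas γ = 5/3, so (γ−1)/γ = 2/5.
T₁ = -2.48 °C = 270.7 K.
T₂ = 270.7 × (24.3/544)^(2/5) = 78.06 K.

T₂ ≈ 78.1 K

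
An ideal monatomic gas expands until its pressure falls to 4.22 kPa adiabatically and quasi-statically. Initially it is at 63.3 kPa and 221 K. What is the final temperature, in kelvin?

Along an adiabat T P^((1−γ)/γ) is constant, so T₂ = T₁ (P₂/P₁)^((γ−1)/γ).
For a monatomic ideal gas γ = 5/3, so (γ−1)/γ = 2/5.
T₂ = 221 × (4.22/63.3)^(2/5) = 74.81 K.

T₂ ≈ 74.8 K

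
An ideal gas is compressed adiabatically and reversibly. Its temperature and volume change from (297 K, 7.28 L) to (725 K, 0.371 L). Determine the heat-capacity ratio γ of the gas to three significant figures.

γ ≈ 1.30

TV^(γ−1) = const ⇒ γ − 1 = ln(T₂/T₁) / ln(V₁/V₂).
γ = 1 + ln(725/297) / ln(7.28/0.371) = 1.3.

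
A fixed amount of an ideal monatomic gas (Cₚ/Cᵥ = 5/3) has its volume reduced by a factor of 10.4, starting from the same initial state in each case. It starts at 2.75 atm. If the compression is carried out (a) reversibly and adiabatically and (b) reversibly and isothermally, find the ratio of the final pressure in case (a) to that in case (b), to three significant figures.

P_adiabatic / P_isothermal ≈ 4.76

Isothermal: P_b = P₁(V₁/V₂) = 2.75×10.4.
Adiabatic: P_a = P₁(V₁/V₂)^γ = 2.75×10.4^(5/3).
P_a/P_b = (V₁/V₂)^(γ−1) = 10.4^(2/3) = 4.765.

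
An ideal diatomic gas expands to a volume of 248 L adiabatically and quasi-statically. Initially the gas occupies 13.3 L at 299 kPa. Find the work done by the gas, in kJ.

γ = 7/5 for a diatomic ideal gas.
P₂ = P₁(V₁/V₂)^γ = 299×(13.3/248)^(7/5) = 4.975 kPa.
For a reversible adiabat, W_by_gas = (P₁V₁ − P₂V₂)/(γ−1).
W_by = (299000×0.0133 − 4975×0.248) / (2/5) = 6857 J.

W ≈ 6.86 kJ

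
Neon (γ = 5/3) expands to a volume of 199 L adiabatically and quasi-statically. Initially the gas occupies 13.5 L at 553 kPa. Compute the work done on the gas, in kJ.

W ≈ -9.34 kJ

P₂ = P₁(V₁/V₂)^γ = 553×(13.5/199)^(5/3) = 6.24 kPa.
For a reversible adiabat, W_by_gas = (P₁V₁ − P₂V₂)/(γ−1).
W_by = (553000×0.0135 − 6240×0.199) / (2/3) = 9336 J.
W_on_gas = −W_by = -9336 J.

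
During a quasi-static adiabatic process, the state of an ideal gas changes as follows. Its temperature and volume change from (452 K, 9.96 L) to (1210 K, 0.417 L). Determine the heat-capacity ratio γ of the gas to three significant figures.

γ ≈ 1.31

TV^(γ−1) = const ⇒ γ − 1 = ln(T₂/T₁) / ln(V₁/V₂).
γ = 1 + ln(1210/452) / ln(9.96/0.417) = 1.31.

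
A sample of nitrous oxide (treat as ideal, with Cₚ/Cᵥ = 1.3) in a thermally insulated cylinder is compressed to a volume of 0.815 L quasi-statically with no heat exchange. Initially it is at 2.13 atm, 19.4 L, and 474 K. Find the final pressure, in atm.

Adiabatic: P₁V₁^γ = P₂V₂^γ ⇒ P₂ = P₁ (V₁/V₂)^γ.
P₂ = 2.13 × (19.4/0.815)^(1.3) = 131.2 atm.

P₂ ≈ 131 atm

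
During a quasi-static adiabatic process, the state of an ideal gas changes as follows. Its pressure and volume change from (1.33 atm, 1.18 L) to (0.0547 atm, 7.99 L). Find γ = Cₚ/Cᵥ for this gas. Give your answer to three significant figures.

PV^γ = const ⇒ γ = ln(P₂/P₁) / ln(V₁/V₂).
γ = ln(0.0547/1.33) / ln(1.18/7.99) = 1.668.

γ ≈ 1.67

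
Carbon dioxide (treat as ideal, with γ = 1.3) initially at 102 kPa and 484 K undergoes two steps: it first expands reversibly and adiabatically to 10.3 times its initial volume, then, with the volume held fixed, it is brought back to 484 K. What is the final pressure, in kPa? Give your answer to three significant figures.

P₃ ≈ 9.90 kPa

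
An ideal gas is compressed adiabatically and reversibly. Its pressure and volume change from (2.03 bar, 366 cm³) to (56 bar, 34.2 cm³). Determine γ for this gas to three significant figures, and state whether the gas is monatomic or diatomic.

γ ≈ 1.40; diatomic

PV^γ = const ⇒ γ = ln(P₂/P₁) / ln(V₁/V₂).
γ = ln(56/2.03) / ln(366/34.2) = 1.399.
γ ≈ 1.40 is close to 7/5, so the gas is diatomic.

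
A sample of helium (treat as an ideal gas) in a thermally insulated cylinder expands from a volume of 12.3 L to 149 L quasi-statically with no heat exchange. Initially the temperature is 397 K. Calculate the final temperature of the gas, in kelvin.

T₂ ≈ 75.3 K

Adiabatic: T₁V₁^(γ−1) = T₂V₂^(γ−1) ⇒ T₂ = T₁ (V₁/V₂)^(γ−1).
For a monatomic ideal gas γ = 5/3, so γ−1 = 2/3.
T₂ = 397 × (12.3/149)^(2/3) = 75.27 K.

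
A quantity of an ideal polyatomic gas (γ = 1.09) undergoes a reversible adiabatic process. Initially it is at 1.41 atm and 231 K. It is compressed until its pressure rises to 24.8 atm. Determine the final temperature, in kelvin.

Adiabatic: T₂/T₁ = (P₂/P₁)^((γ−1)/γ).
T₂ = 231 × (24.8/1.41)^(0.0826) = 292.7 K.

T₂ ≈ 293 K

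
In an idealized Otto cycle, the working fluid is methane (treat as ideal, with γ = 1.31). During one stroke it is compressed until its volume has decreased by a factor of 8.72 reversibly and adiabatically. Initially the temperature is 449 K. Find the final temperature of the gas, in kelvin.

T₂ ≈ 879 K

Adiabatic: T₁V₁^(γ−1) = T₂V₂^(γ−1) ⇒ T₂ = T₁ (V₁/V₂)^(γ−1).
T₂ = 449 × 8.72^(0.31) = 878.6 K.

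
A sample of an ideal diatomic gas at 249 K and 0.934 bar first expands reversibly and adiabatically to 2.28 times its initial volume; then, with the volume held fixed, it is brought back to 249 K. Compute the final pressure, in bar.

For a diatomic ideal gas γ = 7/5.
Adiabatic step (PV^γ = const): P₂ = 0.934×(1/2.28)^(7/5) = 0.2946 bar; T₂ = 249×(1/2.28)^(2/5) = 179.1 K.
Isochoric: P₃ = P₂(T₃/T₂) = 0.2946 × (249/179.1) = 0.4096 bar.

P₃ ≈ 0.410 bar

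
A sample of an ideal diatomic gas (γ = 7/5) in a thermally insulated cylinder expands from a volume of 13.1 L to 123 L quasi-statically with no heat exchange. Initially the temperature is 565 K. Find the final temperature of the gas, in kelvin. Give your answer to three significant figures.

Adiabatic: T₁V₁^(γ−1) = T₂V₂^(γ−1) ⇒ T₂ = T₁ (V₁/V₂)^(γ−1).
T₂ = 565 × (13.1/123)^(2/5) = 230.7 K.

T₂ ≈ 231 K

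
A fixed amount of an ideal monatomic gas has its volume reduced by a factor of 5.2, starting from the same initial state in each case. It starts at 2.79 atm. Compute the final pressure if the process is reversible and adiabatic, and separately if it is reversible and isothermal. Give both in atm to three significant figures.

adiabatic: 43.5 atm; isothermal: 14.5 atm

For a monatomic ideal gas γ = 5/3.
Isothermal: P₂ = P₁(V₁/V₂) = 2.79×5.2 = 14.51 atm.
Adiabatic: P₂ = P₁(V₁/V₂)^γ = 2.79×5.2^(5/3) = 43.55 atm.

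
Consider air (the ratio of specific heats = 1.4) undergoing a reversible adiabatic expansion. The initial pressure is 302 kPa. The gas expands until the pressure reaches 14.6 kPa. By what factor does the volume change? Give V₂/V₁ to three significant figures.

V₂/V₁ ≈ 8.70

From PV^γ = const, V₂/V₁ = (P₁/P₂)^(1/γ).
V₂/V₁ = (302/14.6)^(0.714) = 8.705.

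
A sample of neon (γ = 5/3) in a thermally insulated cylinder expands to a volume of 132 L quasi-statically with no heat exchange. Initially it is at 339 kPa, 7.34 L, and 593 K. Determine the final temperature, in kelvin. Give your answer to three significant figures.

For a reversible adiabat TV^(γ−1) is constant, so T₂ = T₁ (V₁/V₂)^(γ−1).
T₂ = 593 × (7.34/132)^(2/3) = 86.39 K.

T₂ ≈ 86.4 K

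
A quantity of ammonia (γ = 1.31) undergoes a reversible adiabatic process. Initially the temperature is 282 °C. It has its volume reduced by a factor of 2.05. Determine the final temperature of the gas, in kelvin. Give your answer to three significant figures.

T₂ ≈ 694 K

For a reversible adiabat TV^(γ−1) is constant, so T₂ = T₁ (V₁/V₂)^(γ−1).
T₁ = 282 °C = 555.1 K.
T₂ = 555.1 × 2.05^(0.31) = 693.5 K.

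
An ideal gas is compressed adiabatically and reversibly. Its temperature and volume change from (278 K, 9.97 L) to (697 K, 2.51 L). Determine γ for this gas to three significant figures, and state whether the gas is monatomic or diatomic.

TV^(γ−1) = const ⇒ γ − 1 = ln(T₂/T₁) / ln(V₁/V₂).
γ = 1 + ln(697/278) / ln(9.97/2.51) = 1.666.
γ ≈ 1.67 is close to 5/3, so the gas is monatomic.

γ ≈ 1.67; monatomic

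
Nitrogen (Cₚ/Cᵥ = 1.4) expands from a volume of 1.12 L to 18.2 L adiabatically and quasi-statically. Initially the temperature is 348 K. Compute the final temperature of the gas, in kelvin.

Adiabatic: T₁V₁^(γ−1) = T₂V₂^(γ−1) ⇒ T₂ = T₁ (V₁/V₂)^(γ−1).
T₂ = 348 × (1.12/18.2)^(0.4) = 114.1 K.

T₂ ≈ 114 K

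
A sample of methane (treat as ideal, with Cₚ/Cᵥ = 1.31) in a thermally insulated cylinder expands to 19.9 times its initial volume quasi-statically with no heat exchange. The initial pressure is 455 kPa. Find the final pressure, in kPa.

P₂ ≈ 9.05 kPa

Since PV^γ is constant along a reversible adiabat, P₂ = P₁ (V₁/V₂)^γ.
P₂ = 455 × (1/19.9)^(1.31) = 9.047 kPa.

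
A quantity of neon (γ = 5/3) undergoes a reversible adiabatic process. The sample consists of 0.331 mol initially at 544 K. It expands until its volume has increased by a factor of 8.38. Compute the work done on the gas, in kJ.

W ≈ -1.70 kJ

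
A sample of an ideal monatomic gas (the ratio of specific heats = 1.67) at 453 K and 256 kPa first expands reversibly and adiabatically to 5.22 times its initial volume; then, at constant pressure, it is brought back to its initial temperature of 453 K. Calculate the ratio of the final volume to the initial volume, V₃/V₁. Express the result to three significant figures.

Adiabatic step: V₂/V₁ = 5.22; T₂ = T₁·(1/5.22)^(0.67) = 149.7 K.
Isobaric step: V₃/V₂ = T₃/T₂ = 453/149.7.
V₃/V₁ = (V₂/V₁)(V₃/V₂) = 5.22 × (453/149.7) = 15.79.

V₃/V₁ ≈ 15.8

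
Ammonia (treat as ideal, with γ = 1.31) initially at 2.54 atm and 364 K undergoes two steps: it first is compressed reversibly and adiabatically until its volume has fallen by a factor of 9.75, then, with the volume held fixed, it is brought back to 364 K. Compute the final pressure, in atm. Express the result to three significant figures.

Adiabatic step (PV^γ = const): P₂ = 2.54×9.75^(1.31) = 50.17 atm; T₂ = 364×9.75^(0.31) = 737.4 K.
Isochoric: P₃ = P₂(T₃/T₂) = 50.17 × (364/737.4) = 24.76 atm.

P₃ ≈ 24.8 atm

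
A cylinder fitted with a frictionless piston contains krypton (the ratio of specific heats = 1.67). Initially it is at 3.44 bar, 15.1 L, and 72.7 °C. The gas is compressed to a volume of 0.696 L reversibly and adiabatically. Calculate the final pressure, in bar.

P₂ ≈ 587 bar

Since PV^γ is constant along a reversible adiabat, P₂ = P₁ (V₁/V₂)^γ.
P₂ = 3.44 × (15.1/0.696)^(1.67) = 586.5 bar.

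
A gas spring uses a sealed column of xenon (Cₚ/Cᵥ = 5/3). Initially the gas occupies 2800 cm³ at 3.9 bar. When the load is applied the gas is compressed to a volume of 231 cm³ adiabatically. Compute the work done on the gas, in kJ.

P₂ = P₁(V₁/V₂)^γ = 3.9×(2800/231)^(5/3) = 249.4 bar.
For a reversible adiabat, W_by_gas = (P₁V₁ − P₂V₂)/(γ−1).
W_by = (390000×0.0028 − 2.494×10^7×0.000231) / (2/3) = -7005 J.
W_on_gas = −W_by = 7005 J.

W ≈ 7.01 kJ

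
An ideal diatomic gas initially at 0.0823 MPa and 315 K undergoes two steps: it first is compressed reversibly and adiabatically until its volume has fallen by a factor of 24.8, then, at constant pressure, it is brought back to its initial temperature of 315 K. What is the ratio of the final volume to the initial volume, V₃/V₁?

For a diatomic ideal gas γ = 7/5.
Adiabatic step: V₂/V₁ = 0.04032; T₂ = T₁·24.8^(2/5) = 1138 K.
Isobaric step: V₃/V₂ = T₃/T₂ = 315/1138.
V₃/V₁ = (V₂/V₁)(V₃/V₂) = 0.04032 × (315/1138) = 0.01116.

V₃/V₁ ≈ 0.0112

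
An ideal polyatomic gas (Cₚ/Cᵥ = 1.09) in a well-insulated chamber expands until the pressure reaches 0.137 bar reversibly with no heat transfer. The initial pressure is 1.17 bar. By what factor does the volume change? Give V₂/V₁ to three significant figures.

From PV^γ = const, V₂/V₁ = (P₁/P₂)^(1/γ).
V₂/V₁ = (1.17/0.137)^(0.917) = 7.154.

V₂/V₁ ≈ 7.15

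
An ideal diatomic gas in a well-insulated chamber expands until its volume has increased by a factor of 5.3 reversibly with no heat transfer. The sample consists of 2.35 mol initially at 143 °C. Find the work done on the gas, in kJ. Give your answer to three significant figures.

W ≈ -9.89 kJ

Adiabatic: T₁V₁^(γ−1) = T₂V₂^(γ−1) ⇒ T₂ = T₁ (V₁/V₂)^(γ−1).
γ = 7/5 for a diatomic ideal gas, so γ−1 = 2/5.
T₁ = 143 °C = 416.1 K.
T₂ = 416.1 × (1/5.3)^(2/5) = 213.6 K.
Q = 0, so ΔU = W_on_gas = nCᵥΔT with Cᵥ = R/(γ−1) = 20.79 J/(mol·K).
ΔU = 2.35 × 20.79 × (213.6 − 416.1) = -9895 J.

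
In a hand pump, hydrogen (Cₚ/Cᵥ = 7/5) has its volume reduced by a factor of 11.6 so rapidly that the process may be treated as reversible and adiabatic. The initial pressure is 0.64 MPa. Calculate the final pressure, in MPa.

Adiabatic: P₁V₁^γ = P₂V₂^γ ⇒ P₂ = P₁ (V₁/V₂)^γ.
P₂ = 0.64 × 11.6^(7/5) = 19.79 MPa.

P₂ ≈ 19.8 MPa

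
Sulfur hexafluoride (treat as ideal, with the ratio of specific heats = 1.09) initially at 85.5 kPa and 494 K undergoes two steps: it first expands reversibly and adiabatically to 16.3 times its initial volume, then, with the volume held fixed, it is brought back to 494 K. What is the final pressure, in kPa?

P₃ ≈ 5.25 kPa

Adiabatic step (PV^γ = const): P₂ = 85.5×(1/16.3)^(1.09) = 4.08 kPa; T₂ = 494×(1/16.3)^(0.09) = 384.3 K.
Isochoric: P₃ = P₂(T₃/T₂) = 4.08 × (494/384.3) = 5.245 kPa.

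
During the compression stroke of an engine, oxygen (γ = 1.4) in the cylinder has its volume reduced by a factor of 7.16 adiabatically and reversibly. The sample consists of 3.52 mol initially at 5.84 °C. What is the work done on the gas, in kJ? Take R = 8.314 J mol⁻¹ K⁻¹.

W ≈ 24.4 kJ

Adiabatic: T₁V₁^(γ−1) = T₂V₂^(γ−1) ⇒ T₂ = T₁ (V₁/V₂)^(γ−1).
T₁ = 5.84 °C = 279 K.
T₂ = 279 × 7.16^(0.4) = 613.1 K.
Q = 0, so ΔU = W_on_gas = nCᵥΔT with Cᵥ = R/(γ−1) = 20.79 J/(mol·K).
ΔU = 3.52 × 20.79 × (613.1 − 279) = 24450 J.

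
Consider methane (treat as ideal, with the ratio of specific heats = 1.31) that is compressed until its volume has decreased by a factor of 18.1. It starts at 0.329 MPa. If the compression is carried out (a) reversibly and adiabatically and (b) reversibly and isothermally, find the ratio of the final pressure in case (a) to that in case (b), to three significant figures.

Isothermal: P_b = P₁(V₁/V₂) = 0.329×18.1.
Adiabatic: P_a = P₁(V₁/V₂)^γ = 0.329×18.1^(1.31).
P_a/P_b = (V₁/V₂)^(γ−1) = 18.1^(0.31) = 2.454.

P_adiabatic / P_isothermal ≈ 2.45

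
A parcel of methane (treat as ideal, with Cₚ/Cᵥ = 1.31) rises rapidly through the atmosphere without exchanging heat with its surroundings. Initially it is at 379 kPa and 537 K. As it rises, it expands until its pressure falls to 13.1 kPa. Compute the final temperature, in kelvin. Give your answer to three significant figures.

T₂ ≈ 242 K

Along an adiabat T P^((1−γ)/γ) is constant, so T₂ = T₁ (P₂/P₁)^((γ−1)/γ).
T₂ = 537 × (13.1/379)^(0.237) = 242.2 K.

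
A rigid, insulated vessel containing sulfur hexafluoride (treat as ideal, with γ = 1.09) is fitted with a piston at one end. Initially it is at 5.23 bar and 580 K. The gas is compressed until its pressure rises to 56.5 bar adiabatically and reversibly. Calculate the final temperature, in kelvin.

Adiabatic: T₂/T₁ = (P₂/P₁)^((γ−1)/γ).
T₂ = 580 × (56.5/5.23)^(0.0826) = 705.9 K.

T₂ ≈ 706 K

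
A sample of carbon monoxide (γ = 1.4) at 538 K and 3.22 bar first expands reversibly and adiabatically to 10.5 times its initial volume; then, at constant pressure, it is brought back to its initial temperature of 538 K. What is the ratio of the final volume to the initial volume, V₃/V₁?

V₃/V₁ ≈ 26.9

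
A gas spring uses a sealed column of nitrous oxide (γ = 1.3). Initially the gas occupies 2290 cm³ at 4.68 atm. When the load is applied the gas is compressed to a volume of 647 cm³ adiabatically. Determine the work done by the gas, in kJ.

W ≈ -1.67 kJ

P₂ = P₁(V₁/V₂)^γ = 4.68×(2290/647)^(1.3) = 24.2 atm.
For a reversible adiabat, W_by_gas = (P₁V₁ − P₂V₂)/(γ−1).
W_by = (474200×0.00229 − 2.452×10^6×0.000647) / (0.3) = -1669 J.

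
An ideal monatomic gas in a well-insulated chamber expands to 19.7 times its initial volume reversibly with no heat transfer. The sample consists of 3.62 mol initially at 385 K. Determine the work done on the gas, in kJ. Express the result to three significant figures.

For a reversible adiabat TV^(γ−1) is constant, so T₂ = T₁ (V₁/V₂)^(γ−1).
γ = 5/3 for a monatomic ideal gas, so γ−1 = 2/3.
T₂ = 385 × (1/19.7)^(2/3) = 52.78 K.
Q = 0, so ΔU = W_on_gas = nCᵥΔT with Cᵥ = R/(γ−1) = 12.47 J/(mol·K).
ΔU = 3.62 × 12.47 × (52.78 − 385) = -15000 J.

W ≈ -15.0 kJ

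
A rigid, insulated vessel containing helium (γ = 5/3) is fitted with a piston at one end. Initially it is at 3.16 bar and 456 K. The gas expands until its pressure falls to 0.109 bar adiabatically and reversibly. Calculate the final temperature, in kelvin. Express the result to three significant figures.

Along an adiabat T P^((1−γ)/γ) is constant, so T₂ = T₁ (P₂/P₁)^((γ−1)/γ).
T₂ = 456 × (0.109/3.16)^(2/5) = 118.6 K.

T₂ ≈ 119 K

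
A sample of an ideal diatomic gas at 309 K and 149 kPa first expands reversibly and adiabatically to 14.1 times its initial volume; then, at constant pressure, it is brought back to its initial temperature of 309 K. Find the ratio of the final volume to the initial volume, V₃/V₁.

For a diatomic ideal gas γ = 7/5.
Adiabatic step: V₂/V₁ = 14.1; T₂ = T₁·(1/14.1)^(2/5) = 107.2 K.
Isobaric step: V₃/V₂ = T₃/T₂ = 309/107.2.
V₃/V₁ = (V₂/V₁)(V₃/V₂) = 14.1 × (309/107.2) = 40.64.

V₃/V₁ ≈ 40.6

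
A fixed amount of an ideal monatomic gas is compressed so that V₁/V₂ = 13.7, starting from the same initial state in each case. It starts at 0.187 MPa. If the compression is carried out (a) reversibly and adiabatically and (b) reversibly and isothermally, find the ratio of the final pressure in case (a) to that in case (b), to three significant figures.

P_adiabatic / P_isothermal ≈ 5.73

For a monatomic ideal gas γ = 5/3.
Isothermal: P_b = P₁(V₁/V₂) = 0.187×13.7.
Adiabatic: P_a = P₁(V₁/V₂)^γ = 0.187×13.7^(5/3).
P_a/P_b = (V₁/V₂)^(γ−1) = 13.7^(2/3) = 5.726.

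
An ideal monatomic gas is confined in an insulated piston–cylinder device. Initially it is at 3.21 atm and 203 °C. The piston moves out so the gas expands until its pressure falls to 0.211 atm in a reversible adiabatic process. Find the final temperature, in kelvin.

T₂ ≈ 160 K

Adiabatic: T₂/T₁ = (P₂/P₁)^((γ−1)/γ).
For a monatomic ideal gas γ = 5/3, so (γ−1)/γ = 2/5.
T₁ = 203 °C = 476.1 K.
T₂ = 476.1 × (0.211/3.21)^(2/5) = 160.3 K.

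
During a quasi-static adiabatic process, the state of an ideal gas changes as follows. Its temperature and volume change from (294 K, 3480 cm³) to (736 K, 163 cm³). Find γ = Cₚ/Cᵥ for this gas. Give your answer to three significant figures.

γ ≈ 1.30

TV^(γ−1) = const ⇒ γ − 1 = ln(T₂/T₁) / ln(V₁/V₂).
γ = 1 + ln(736/294) / ln(3480/163) = 1.3.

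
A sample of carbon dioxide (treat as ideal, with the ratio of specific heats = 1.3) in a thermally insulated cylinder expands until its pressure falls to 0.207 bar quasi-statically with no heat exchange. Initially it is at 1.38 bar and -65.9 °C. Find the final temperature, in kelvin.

T₂ ≈ 134 K

Along an adiabat T P^((1−γ)/γ) is constant, so T₂ = T₁ (P₂/P₁)^((γ−1)/γ).
T₁ = -65.9 °C = 207.2 K.
T₂ = 207.2 × (0.207/1.38)^(0.231) = 133.8 K.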